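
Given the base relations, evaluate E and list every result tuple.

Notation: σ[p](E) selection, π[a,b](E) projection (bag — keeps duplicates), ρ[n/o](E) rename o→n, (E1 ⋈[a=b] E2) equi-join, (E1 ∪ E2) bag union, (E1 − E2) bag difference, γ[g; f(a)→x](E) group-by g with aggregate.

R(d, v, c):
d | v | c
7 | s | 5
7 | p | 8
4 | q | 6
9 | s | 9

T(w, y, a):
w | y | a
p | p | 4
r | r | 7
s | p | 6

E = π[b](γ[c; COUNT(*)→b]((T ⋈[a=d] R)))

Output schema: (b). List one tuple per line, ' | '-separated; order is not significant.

Stepwise |·|:
  T → 3
  R → 4
  (T ⋈[a=d] R) → 3
  γ[c; COUNT(*)→b]((T ⋈[a=d] R)) → 3
  π[b](γ[c; COUNT(*)→b]((T ⋈[a=d] R))) → 3

== RESULT ==
b
1
1
1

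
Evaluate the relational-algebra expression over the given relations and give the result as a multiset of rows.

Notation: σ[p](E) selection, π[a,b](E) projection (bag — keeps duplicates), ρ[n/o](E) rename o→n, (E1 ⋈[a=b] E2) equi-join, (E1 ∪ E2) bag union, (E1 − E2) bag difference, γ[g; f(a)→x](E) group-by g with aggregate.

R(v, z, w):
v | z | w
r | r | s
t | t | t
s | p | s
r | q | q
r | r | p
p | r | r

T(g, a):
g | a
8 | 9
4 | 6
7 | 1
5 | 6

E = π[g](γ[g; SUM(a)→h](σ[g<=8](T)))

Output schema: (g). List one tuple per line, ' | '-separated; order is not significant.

Subexpression sizes:
  T → 4
  σ[g<=8](T) → 4
  γ[g; SUM(a)→h](σ[g<=8](T)) → 4
  π[g](γ[g; SUM(a)→h](σ[g<=8](T))) → 4

== RESULT ==
g
4
5
7
8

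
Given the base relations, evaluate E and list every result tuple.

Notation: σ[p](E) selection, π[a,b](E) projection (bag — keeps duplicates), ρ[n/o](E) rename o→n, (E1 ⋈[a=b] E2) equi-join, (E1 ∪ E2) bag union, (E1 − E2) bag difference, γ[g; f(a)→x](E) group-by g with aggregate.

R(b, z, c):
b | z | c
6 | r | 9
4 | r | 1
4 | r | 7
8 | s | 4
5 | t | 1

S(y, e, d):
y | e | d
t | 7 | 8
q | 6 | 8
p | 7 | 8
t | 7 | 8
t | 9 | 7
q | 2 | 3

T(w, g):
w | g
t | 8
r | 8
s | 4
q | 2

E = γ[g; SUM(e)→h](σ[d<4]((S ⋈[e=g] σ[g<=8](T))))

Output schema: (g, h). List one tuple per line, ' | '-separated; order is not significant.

Row counts bottom-up:
  S → 6
  T → 4
  σ[g<=8](T) → 4
  (S ⋈[e=g] σ[g<=8](T)) → 1
  σ[d<4]((S ⋈[e=g] σ[g<=8](T))) → 1
  γ[g; SUM(e)→h](σ[d<4]((S ⋈[e=g] σ[g<=8](T)))) → 1

== RESULT ==
g | h
2 | 2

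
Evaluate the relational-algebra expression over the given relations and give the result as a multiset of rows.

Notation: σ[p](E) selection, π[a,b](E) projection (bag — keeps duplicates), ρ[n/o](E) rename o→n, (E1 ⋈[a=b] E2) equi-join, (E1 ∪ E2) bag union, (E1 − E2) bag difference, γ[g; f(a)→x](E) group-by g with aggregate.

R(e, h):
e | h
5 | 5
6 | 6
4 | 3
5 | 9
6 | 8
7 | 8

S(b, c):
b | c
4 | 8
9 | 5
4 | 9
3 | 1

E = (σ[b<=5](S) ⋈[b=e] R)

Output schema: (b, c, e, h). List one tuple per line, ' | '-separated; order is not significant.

Stepwise |·|:
  S → 4
  σ[b<=5](S) → 3
  R → 6
  (σ[b<=5](S) ⋈[b=e] R) → 2

== RESULT ==
b | c | e | h
4 | 8 | 4 | 3
4 | 9 | 4 | 3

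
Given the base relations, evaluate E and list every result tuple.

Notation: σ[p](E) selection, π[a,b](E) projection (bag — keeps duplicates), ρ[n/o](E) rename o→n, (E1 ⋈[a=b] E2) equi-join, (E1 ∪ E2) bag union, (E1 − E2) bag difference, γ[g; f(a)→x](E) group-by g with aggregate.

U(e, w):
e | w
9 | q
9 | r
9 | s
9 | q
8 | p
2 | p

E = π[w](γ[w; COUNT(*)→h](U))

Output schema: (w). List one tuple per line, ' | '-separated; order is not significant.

Stepwise |·|:
  U → 6
  γ[w; COUNT(*)→h](U) → 4
  π[w](γ[w; COUNT(*)→h](U)) → 4

== RESULT ==
w
p
q
r
s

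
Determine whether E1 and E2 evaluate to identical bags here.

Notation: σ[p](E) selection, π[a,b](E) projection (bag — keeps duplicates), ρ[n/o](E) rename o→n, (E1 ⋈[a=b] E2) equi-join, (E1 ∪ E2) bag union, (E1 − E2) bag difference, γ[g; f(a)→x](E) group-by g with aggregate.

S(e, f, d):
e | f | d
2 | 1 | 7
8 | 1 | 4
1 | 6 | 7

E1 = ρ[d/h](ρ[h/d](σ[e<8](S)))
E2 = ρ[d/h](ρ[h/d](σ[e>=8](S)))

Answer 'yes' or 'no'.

E1 stepwise |·|:
  S → 3
  σ[e<8](S) → 2
  ρ[h/d](σ[e<8](S)) → 2
  ρ[d/h](ρ[h/d](σ[e<8](S))) → 2
E2 stepwise |·|:
  S → 3
  σ[e>=8](S) → 1
  ρ[h/d](σ[e>=8](S)) → 1
  ρ[d/h](ρ[h/d](σ[e>=8](S))) → 1

E1 result:
e | f | d
1 | 6 | 7
2 | 1 | 7
E2 result:
e | f | d
8 | 1 | 4
Witness: (2, 1, 7) appears 1× in E1 but 0× in E2.

no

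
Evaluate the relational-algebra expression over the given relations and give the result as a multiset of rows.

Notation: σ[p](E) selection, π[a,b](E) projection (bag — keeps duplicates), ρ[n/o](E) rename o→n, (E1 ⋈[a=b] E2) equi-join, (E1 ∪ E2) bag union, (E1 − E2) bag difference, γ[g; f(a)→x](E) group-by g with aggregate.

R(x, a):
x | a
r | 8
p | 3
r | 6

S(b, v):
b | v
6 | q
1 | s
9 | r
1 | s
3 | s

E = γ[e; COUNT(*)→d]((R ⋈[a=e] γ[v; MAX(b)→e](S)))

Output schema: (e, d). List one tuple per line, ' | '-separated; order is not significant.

Subexpression sizes:
  R → 3
  S → 5
  γ[v; MAX(b)→e](S) → 3
  (R ⋈[a=e] γ[v; MAX(b)→e](S)) → 2
  γ[e; COUNT(*)→d]((R ⋈[a=e] γ[v; MAX(b)→e](S))) → 2

== RESULT ==
e | d
3 | 1
6 | 1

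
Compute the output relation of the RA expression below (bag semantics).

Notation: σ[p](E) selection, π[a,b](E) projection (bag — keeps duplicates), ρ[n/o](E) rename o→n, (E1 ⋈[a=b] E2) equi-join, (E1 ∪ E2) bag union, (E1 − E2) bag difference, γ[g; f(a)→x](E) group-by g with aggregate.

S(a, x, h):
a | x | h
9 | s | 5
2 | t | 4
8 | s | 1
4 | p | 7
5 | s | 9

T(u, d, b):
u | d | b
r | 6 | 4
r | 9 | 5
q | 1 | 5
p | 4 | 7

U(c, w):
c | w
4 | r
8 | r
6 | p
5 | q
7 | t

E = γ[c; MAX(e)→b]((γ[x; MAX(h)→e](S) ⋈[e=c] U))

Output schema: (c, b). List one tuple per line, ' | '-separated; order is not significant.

Stepwise |·|:
  S → 5
  γ[x; MAX(h)→e](S) → 3
  U → 5
  (γ[x; MAX(h)→e](S) ⋈[e=c] U) → 2
  γ[c; MAX(e)→b]((γ[x; MAX(h)→e](S) ⋈[e=c] U)) → 2

== RESULT ==
c | b
4 | 4
7 | 7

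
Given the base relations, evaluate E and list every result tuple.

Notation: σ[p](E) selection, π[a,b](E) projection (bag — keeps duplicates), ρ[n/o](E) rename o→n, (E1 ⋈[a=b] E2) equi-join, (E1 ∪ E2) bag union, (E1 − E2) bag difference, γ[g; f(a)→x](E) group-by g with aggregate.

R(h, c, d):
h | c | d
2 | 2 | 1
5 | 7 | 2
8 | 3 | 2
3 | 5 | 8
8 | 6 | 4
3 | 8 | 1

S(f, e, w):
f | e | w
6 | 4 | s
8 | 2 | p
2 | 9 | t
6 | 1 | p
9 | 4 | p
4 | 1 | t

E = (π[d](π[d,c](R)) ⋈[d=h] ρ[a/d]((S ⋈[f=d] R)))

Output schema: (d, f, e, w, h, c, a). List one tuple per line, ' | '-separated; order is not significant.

Per-node cardinality:
  R → 6
  π[d,c](R) → 6
  π[d](π[d,c](R)) → 6
  S → 6
  R → 6
  (S ⋈[f=d] R) → 4
  ρ[a/d]((S ⋈[f=d] R)) → 4
  (π[d](π[d,c](R)) ⋈[d=h] ρ[a/d]((S ⋈[f=d] R))) → 2

== RESULT ==
d | f | e | w | h | c | a
8 | 2 | 9 | t | 8 | 3 | 2
8 | 4 | 1 | t | 8 | 6 | 4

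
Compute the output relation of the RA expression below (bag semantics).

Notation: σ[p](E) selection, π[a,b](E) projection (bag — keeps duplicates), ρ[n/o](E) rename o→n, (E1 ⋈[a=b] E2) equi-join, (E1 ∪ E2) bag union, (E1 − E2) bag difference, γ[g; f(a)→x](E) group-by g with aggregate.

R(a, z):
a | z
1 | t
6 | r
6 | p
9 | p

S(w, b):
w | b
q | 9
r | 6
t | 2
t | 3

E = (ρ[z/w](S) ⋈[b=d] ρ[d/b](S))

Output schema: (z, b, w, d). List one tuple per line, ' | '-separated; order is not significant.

Subexpression sizes:
  S → 4
  ρ[z/w](S) → 4
  S → 4
  ρ[d/b](S) → 4
  (ρ[z/w](S) ⋈[b=d] ρ[d/b](S)) → 4

== RESULT ==
z | b | w | d
q | 9 | q | 9
r | 6 | r | 6
t | 2 | t | 2
t | 3 | t | 3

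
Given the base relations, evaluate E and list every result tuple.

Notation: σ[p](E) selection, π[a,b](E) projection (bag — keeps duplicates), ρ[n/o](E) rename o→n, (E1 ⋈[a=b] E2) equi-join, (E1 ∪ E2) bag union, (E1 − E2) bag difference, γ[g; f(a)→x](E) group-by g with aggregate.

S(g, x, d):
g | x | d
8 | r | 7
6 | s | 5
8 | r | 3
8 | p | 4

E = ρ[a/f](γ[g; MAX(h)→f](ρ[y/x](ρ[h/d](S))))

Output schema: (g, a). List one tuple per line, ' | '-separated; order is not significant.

Stepwise |·|:
  S → 4
  ρ[h/d](S) → 4
  ρ[y/x](ρ[h/d](S)) → 4
  γ[g; MAX(h)→f](ρ[y/x](ρ[h/d](S))) → 2
  ρ[a/f](γ[g; MAX(h)→f](ρ[y/x](ρ[h/d](S)))) → 2

== RESULT ==
g | a
6 | 5
8 | 7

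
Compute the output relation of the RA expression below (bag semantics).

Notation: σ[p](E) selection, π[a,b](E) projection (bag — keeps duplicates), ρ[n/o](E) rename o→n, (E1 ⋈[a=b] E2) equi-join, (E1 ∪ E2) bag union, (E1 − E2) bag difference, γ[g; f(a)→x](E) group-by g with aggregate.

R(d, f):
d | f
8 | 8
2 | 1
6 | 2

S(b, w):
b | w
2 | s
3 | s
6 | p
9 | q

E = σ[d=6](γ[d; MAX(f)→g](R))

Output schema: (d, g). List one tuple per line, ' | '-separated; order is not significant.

Stepwise |·|:
  R → 3
  γ[d; MAX(f)→g](R) → 3
  σ[d=6](γ[d; MAX(f)→g](R)) → 1

== RESULT ==
d | g
6 | 2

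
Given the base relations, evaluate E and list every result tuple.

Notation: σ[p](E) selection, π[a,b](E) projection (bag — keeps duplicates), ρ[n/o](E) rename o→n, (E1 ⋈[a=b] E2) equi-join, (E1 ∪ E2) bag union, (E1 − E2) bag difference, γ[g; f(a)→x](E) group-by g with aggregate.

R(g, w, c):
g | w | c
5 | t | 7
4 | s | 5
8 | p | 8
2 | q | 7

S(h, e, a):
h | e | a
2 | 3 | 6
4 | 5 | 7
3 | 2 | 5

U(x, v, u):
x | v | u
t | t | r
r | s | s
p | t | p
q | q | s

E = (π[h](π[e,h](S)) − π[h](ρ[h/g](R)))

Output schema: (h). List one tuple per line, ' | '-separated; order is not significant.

Row counts bottom-up:
  S → 3
  π[e,h](S) → 3
  π[h](π[e,h](S)) → 3
  R → 4
  ρ[h/g](R) → 4
  π[h](ρ[h/g](R)) → 4
  (π[h](π[e,h](S)) − π[h](ρ[h/g](R))) → 1

== RESULT ==
h
3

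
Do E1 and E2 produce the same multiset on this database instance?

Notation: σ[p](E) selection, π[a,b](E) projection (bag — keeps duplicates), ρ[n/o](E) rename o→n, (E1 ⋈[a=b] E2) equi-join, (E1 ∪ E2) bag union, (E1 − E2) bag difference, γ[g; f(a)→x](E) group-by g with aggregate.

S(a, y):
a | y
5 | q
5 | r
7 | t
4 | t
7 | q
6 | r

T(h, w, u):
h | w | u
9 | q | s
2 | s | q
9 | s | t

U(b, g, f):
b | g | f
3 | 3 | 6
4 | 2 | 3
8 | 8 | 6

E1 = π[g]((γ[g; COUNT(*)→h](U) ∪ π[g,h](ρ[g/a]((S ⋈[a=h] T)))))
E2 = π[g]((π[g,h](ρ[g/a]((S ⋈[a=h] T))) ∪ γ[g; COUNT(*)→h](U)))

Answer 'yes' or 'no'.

E1 row counts bottom-up:
  U → 3
  γ[g; COUNT(*)→h](U) → 3
  S → 6
  T → 3
  (S ⋈[a=h] T) → 0
  ρ[g/a]((S ⋈[a=h] T)) → 0
  π[g,h](ρ[g/a]((S ⋈[a=h] T))) → 0
  (γ[g; COUNT(*)→h](U) ∪ π[g,h](ρ[g/a]((S ⋈[a=h] T)))) → 3
  π[g]((γ[g; COUNT(*)→h](U) ∪ π[g,h](ρ[g/a]((S ⋈[a=h] T))))) → 3
E2 row counts bottom-up:
  S → 6
  T → 3
  (S ⋈[a=h] T) → 0
  ρ[g/a]((S ⋈[a=h] T)) → 0
  π[g,h](ρ[g/a]((S ⋈[a=h] T))) → 0
  U → 3
  γ[g; COUNT(*)→h](U) → 3
  (π[g,h](ρ[g/a]((S ⋈[a=h] T))) ∪ γ[g; COUNT(*)→h](U)) → 3
  π[g]((π[g,h](ρ[g/a]((S ⋈[a=h] T))) ∪ γ[g; COUNT(*)→h](U))) → 3

E1 and E2 produce the same multiset:
g
2
3
8

yes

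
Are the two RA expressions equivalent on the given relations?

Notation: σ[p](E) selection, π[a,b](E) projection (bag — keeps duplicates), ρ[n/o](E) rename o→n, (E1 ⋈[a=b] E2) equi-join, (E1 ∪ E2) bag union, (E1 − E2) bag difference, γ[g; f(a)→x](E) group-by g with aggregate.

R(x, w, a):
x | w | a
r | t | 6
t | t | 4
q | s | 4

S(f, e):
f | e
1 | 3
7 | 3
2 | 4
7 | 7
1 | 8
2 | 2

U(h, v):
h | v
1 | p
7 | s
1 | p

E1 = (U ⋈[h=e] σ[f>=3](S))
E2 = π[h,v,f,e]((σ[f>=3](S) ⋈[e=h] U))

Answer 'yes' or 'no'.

E1 subexpression sizes:
  U → 3
  S → 6
  σ[f>=3](S) → 2
  (U ⋈[h=e] σ[f>=3](S)) → 1
E2 subexpression sizes:
  S → 6
  σ[f>=3](S) → 2
  U → 3
  (σ[f>=3](S) ⋈[e=h] U) → 1
  π[h,v,f,e]((σ[f>=3](S) ⋈[e=h] U)) → 1

E1 and E2 produce the same multiset:
h | v | f | e
7 | s | 7 | 7

yes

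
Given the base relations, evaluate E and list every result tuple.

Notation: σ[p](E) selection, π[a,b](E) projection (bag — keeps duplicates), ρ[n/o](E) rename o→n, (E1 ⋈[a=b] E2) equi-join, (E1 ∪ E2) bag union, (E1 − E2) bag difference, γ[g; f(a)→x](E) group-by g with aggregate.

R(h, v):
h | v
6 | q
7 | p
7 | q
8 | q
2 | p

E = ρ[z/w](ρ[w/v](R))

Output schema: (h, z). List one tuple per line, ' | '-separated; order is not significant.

Row counts bottom-up:
  R → 5
  ρ[w/v](R) → 5
  ρ[z/w](ρ[w/v](R)) → 5

== RESULT ==
h | z
2 | p
6 | q
7 | p
7 | q
8 | q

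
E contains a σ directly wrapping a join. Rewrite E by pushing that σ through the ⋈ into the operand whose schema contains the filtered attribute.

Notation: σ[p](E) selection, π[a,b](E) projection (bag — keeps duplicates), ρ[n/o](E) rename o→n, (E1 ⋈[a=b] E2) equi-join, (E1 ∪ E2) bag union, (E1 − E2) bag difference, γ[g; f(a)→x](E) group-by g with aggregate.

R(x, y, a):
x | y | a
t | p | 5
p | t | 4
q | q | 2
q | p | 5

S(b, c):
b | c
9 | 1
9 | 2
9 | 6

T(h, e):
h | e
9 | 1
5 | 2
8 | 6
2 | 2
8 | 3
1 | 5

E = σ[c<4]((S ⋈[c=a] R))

σ filters on c, owned by the left side.
E' = (σ[c<4](S) ⋈[c=a] R)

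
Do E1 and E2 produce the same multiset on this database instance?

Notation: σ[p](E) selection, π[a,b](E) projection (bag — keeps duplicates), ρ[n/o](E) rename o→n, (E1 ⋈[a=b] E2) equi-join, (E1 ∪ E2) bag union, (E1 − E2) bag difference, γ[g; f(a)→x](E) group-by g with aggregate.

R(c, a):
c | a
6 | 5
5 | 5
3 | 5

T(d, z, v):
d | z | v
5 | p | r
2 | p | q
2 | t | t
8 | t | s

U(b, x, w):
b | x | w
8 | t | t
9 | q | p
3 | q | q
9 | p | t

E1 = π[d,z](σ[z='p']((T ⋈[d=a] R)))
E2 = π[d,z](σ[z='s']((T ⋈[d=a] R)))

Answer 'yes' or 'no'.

E1 row counts bottom-up:
  T → 4
  R → 3
  (T ⋈[d=a] R) → 3
  σ[z='p']((T ⋈[d=a] R)) → 3
  π[d,z](σ[z='p']((T ⋈[d=a] R))) → 3
E2 row counts bottom-up:
  T → 4
  R → 3
  (T ⋈[d=a] R) → 3
  σ[z='s']((T ⋈[d=a] R)) → 0
  π[d,z](σ[z='s']((T ⋈[d=a] R))) → 0

E1 result:
d | z
5 | p
5 | p
5 | p
E2 result:
d | z
(0 rows)
Witness: (5, 'p') appears 3× in E1 but 0× in E2.

no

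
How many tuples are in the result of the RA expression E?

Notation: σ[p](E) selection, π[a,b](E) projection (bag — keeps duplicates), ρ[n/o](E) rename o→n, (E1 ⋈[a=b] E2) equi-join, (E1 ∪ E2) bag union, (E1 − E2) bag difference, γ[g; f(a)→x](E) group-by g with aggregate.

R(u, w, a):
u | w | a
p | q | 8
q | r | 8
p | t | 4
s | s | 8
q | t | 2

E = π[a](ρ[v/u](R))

Stepwise |·|:
  R → 5
  ρ[v/u](R) → 5
  π[a](ρ[v/u](R)) → 5

|E| = 5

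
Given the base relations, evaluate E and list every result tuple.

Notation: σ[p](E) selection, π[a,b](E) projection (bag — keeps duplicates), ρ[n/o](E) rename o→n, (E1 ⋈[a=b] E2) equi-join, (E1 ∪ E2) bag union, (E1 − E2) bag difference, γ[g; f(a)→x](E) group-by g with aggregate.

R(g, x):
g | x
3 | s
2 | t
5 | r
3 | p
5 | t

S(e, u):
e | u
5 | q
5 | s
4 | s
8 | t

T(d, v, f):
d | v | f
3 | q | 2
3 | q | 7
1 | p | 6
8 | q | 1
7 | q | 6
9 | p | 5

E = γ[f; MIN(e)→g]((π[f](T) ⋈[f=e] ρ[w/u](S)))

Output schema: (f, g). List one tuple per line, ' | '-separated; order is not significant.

Stepwise |·|:
  T → 6
  π[f](T) → 6
  S → 4
  ρ[w/u](S) → 4
  (π[f](T) ⋈[f=e] ρ[w/u](S)) → 2
  γ[f; MIN(e)→g]((π[f](T) ⋈[f=e] ρ[w/u](S))) → 1

== RESULT ==
f | g
5 | 5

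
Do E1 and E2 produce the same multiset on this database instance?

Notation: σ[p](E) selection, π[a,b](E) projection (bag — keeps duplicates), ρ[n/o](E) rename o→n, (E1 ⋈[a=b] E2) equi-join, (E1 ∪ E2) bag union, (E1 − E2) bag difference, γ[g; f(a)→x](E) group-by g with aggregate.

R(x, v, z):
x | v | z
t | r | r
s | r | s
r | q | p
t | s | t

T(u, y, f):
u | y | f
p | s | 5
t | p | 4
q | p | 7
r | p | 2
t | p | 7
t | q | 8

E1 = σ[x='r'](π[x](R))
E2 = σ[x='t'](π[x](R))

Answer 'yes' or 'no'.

E1 subexpression sizes:
  R → 4
  π[x](R) → 4
  σ[x='r'](π[x](R)) → 1
E2 subexpression sizes:
  R → 4
  π[x](R) → 4
  σ[x='t'](π[x](R)) → 2

E1 result:
x
r
E2 result:
x
t
t
Witness: ('t',) appears 0× in E1 but 2× in E2.

no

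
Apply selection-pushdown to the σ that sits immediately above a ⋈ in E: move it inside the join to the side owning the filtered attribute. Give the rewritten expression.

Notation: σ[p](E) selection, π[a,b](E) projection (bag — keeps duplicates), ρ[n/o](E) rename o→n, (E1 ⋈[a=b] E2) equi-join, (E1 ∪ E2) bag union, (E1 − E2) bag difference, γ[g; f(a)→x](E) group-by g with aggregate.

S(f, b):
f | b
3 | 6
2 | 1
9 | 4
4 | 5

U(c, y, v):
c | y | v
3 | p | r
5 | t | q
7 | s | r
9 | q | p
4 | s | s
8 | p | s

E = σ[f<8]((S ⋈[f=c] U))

σ filters on f, owned by the left side.
E' = (σ[f<8](S) ⋈[f=c] U)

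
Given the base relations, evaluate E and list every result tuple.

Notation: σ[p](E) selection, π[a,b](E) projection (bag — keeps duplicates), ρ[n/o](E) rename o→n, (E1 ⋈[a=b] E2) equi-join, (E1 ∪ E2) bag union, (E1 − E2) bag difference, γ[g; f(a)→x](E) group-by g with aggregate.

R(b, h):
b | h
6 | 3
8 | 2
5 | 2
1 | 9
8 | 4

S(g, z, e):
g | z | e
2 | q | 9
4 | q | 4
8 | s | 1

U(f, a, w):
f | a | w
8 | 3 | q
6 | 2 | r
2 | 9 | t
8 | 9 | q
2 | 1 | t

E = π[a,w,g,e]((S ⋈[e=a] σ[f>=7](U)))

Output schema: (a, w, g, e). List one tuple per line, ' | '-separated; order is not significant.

Subexpression sizes:
  S → 3
  U → 5
  σ[f>=7](U) → 2
  (S ⋈[e=a] σ[f>=7](U)) → 1
  π[a,w,g,e]((S ⋈[e=a] σ[f>=7](U))) → 1

== RESULT ==
a | w | g | e
9 | q | 2 | 9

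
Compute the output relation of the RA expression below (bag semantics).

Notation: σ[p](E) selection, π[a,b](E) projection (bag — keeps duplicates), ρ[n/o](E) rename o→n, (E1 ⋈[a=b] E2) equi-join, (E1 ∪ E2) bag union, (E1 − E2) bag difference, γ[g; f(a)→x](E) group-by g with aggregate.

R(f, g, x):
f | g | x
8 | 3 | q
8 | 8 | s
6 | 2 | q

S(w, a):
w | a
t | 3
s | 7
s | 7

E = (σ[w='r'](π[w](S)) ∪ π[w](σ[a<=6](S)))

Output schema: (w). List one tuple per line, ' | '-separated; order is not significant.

Subexpression sizes:
  S → 3
  π[w](S) → 3
  σ[w='r'](π[w](S)) → 0
  S → 3
  σ[a<=6](S) → 1
  π[w](σ[a<=6](S)) → 1
  (σ[w='r'](π[w](S)) ∪ π[w](σ[a<=6](S))) → 1

== RESULT ==
w
t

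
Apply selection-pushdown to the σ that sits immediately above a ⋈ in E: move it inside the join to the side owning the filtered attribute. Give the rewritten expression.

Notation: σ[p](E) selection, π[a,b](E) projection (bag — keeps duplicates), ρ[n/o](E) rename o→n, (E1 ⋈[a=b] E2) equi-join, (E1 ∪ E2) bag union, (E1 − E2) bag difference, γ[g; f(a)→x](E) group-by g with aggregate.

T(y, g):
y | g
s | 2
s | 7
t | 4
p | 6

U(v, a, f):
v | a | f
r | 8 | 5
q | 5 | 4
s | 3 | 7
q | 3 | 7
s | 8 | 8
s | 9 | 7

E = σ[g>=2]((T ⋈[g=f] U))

σ filters on g, owned by the left side.
E' = (σ[g>=2](T) ⋈[g=f] U)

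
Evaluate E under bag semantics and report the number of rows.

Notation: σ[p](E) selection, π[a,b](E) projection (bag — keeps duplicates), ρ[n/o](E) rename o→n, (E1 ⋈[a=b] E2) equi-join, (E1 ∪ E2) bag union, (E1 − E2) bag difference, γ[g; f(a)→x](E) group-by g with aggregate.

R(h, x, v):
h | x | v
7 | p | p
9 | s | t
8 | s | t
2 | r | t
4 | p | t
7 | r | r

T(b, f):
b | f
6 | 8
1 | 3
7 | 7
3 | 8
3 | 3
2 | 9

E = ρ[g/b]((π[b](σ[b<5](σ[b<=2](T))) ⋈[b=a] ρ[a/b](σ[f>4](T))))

Row counts bottom-up:
  T → 6
  σ[b<=2](T) → 2
  σ[b<5](σ[b<=2](T)) → 2
  π[b](σ[b<5](σ[b<=2](T))) → 2
  T → 6
  σ[f>4](T) → 4
  ρ[a/b](σ[f>4](T)) → 4
  (π[b](σ[b<5](σ[b<=2](T))) ⋈[b=a] ρ[a/b](σ[f>4](T))) → 1
  ρ[g/b]((π[b](σ[b<5](σ[b<=2](T))) ⋈[b=a] ρ[a/b](σ[f>4](T)))) → 1

|E| = 1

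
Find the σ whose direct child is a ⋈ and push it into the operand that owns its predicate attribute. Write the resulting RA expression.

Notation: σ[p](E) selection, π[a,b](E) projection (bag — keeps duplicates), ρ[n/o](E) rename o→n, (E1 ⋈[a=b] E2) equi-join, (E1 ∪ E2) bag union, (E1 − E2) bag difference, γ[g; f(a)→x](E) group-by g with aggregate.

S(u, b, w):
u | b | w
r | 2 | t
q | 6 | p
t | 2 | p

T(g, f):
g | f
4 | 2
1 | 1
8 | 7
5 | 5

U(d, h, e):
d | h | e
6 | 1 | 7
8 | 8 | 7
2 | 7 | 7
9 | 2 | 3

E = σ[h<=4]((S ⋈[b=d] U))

σ filters on h, owned by the right side.
E' = (S ⋈[b=d] σ[h<=4](U))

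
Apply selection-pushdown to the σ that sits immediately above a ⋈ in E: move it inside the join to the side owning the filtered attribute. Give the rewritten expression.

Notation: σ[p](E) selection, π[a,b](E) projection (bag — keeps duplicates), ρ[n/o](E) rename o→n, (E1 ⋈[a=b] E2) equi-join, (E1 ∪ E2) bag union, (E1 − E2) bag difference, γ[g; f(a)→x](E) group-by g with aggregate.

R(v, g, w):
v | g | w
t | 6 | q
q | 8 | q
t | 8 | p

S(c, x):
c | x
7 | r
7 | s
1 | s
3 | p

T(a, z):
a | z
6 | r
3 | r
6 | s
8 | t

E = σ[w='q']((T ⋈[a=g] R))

σ filters on w, owned by the right side.
E' = (T ⋈[a=g] σ[w='q'](R))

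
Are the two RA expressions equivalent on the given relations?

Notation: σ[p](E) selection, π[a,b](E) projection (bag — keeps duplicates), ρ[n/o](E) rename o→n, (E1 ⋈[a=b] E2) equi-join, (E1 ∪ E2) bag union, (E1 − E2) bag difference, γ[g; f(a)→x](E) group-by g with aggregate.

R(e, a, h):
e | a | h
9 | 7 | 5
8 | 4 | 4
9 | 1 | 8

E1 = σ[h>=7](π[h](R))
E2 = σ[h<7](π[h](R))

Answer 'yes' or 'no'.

E1 row counts bottom-up:
  R → 3
  π[h](R) → 3
  σ[h>=7](π[h](R)) → 1
E2 row counts bottom-up:
  R → 3
  π[h](R) → 3
  σ[h<7](π[h](R)) → 2

E1 result:
h
8
E2 result:
h
4
5
Witness: (8,) appears 1× in E1 but 0× in E2.

no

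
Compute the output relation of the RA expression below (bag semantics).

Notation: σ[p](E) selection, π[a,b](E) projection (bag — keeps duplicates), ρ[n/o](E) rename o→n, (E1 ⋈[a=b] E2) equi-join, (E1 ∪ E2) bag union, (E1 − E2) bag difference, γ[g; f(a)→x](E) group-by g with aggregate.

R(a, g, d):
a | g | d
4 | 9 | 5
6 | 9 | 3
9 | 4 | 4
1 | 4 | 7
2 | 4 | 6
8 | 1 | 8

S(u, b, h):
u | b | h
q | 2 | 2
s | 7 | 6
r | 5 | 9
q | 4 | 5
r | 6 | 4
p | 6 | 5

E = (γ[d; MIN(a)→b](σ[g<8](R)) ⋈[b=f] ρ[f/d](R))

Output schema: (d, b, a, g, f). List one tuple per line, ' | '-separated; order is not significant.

Subexpression sizes:
  R → 6
  σ[g<8](R) → 4
  γ[d; MIN(a)→b](σ[g<8](R)) → 4
  R → 6
  ρ[f/d](R) → 6
  (γ[d; MIN(a)→b](σ[g<8](R)) ⋈[b=f] ρ[f/d](R)) → 1

== RESULT ==
d | b | a | g | f
8 | 8 | 8 | 1 | 8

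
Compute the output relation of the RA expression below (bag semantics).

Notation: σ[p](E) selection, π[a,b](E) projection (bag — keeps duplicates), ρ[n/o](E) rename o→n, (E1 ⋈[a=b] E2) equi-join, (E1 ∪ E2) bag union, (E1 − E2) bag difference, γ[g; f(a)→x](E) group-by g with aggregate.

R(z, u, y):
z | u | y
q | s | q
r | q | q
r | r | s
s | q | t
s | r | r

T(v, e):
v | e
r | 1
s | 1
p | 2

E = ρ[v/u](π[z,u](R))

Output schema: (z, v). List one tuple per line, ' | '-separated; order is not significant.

Per-node cardinality:
  R → 5
  π[z,u](R) → 5
  ρ[v/u](π[z,u](R)) → 5

== RESULT ==
z | v
q | s
r | q
r | r
s | q
s | r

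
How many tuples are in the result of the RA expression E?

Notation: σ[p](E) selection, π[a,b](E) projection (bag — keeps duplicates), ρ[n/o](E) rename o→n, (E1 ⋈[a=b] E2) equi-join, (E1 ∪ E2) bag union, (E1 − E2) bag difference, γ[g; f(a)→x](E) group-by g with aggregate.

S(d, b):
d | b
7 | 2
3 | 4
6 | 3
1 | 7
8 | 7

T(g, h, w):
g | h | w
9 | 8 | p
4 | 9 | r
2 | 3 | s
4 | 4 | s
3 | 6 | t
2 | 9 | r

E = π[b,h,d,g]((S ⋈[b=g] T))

Per-node cardinality:
  S → 5
  T → 6
  (S ⋈[b=g] T) → 5
  π[b,h,d,g]((S ⋈[b=g] T)) → 5

|E| = 5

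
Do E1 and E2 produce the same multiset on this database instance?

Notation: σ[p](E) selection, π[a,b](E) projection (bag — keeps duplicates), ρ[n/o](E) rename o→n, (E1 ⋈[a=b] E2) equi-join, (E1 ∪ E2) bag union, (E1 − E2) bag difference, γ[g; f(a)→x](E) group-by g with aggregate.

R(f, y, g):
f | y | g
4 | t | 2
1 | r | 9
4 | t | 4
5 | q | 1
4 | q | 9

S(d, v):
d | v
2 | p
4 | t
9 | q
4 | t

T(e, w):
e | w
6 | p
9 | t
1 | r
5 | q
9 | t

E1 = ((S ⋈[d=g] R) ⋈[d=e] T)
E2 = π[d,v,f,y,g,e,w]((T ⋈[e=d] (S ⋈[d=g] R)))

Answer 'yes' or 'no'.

E1 row counts bottom-up:
  S → 4
  R → 5
  (S ⋈[d=g] R) → 5
  T → 5
  ((S ⋈[d=g] R) ⋈[d=e] T) → 4
E2 row counts bottom-up:
  T → 5
  S → 4
  R → 5
  (S ⋈[d=g] R) → 5
  (T ⋈[e=d] (S ⋈[d=g] R)) → 4
  π[d,v,f,y,g,e,w]((T ⋈[e=d] (S ⋈[d=g] R))) → 4

E1 and E2 produce the same multiset:
d | v | f | y | g | e | w
9 | q | 1 | r | 9 | 9 | t
9 | q | 1 | r | 9 | 9 | t
9 | q | 4 | q | 9 | 9 | t
9 | q | 4 | q | 9 | 9 | t

yes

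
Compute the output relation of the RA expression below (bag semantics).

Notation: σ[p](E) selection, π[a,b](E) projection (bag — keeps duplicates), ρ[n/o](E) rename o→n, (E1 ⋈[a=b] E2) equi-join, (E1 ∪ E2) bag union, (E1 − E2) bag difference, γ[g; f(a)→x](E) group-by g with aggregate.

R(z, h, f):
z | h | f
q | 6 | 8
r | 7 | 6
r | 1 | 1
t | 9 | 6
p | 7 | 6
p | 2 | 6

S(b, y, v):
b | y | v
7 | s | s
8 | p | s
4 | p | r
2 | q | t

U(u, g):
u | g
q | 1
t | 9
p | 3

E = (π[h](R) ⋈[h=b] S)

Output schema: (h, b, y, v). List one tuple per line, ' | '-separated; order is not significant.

Per-node cardinality:
  R → 6
  π[h](R) → 6
  S → 4
  (π[h](R) ⋈[h=b] S) → 3

== RESULT ==
h | b | y | v
2 | 2 | q | t
7 | 7 | s | s
7 | 7 | s | s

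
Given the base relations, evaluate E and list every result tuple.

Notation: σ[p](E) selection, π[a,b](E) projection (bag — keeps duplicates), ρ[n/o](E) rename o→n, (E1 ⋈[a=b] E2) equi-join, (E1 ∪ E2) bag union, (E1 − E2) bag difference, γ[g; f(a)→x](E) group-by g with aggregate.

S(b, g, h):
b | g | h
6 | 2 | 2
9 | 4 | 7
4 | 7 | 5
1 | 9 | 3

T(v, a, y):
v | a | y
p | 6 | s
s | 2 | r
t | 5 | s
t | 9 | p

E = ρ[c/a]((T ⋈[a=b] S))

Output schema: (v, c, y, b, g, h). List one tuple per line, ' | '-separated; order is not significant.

Row counts bottom-up:
  T → 4
  S → 4
  (T ⋈[a=b] S) → 2
  ρ[c/a]((T ⋈[a=b] S)) → 2

== RESULT ==
v | c | y | b | g | h
p | 6 | s | 6 | 2 | 2
t | 9 | p | 9 | 4 | 7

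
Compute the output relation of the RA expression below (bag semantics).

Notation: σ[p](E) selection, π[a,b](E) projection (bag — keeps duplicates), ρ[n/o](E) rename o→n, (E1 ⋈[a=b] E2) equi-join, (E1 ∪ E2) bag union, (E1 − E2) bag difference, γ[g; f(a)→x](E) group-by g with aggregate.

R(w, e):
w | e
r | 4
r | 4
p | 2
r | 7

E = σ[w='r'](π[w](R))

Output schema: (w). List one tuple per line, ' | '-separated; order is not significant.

Stepwise |·|:
  R → 4
  π[w](R) → 4
  σ[w='r'](π[w](R)) → 3

== RESULT ==
w
r
r
r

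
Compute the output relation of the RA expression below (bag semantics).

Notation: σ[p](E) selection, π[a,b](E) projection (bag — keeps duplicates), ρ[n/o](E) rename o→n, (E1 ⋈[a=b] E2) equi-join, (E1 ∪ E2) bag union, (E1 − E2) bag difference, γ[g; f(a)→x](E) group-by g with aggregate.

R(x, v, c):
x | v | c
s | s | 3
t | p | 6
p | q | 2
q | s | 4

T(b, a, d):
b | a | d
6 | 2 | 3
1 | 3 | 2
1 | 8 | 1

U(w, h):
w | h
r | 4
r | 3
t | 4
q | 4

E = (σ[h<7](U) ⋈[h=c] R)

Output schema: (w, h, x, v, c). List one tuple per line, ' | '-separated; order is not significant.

Stepwise |·|:
  U → 4
  σ[h<7](U) → 4
  R → 4
  (σ[h<7](U) ⋈[h=c] R) → 4

== RESULT ==
w | h | x | v | c
q | 4 | q | s | 4
r | 3 | s | s | 3
r | 4 | q | s | 4
t | 4 | q | s | 4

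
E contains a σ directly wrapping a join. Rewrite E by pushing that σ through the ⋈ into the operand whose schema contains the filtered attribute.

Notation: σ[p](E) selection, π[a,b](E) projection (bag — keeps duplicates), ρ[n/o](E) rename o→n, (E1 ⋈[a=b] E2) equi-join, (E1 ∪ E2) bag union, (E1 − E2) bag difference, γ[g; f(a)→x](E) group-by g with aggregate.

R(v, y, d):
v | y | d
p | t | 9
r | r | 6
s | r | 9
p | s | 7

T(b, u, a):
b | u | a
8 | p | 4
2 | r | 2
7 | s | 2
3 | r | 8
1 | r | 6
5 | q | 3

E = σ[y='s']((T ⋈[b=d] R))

σ filters on y, owned by the right side.
E' = (T ⋈[b=d] σ[y='s'](R))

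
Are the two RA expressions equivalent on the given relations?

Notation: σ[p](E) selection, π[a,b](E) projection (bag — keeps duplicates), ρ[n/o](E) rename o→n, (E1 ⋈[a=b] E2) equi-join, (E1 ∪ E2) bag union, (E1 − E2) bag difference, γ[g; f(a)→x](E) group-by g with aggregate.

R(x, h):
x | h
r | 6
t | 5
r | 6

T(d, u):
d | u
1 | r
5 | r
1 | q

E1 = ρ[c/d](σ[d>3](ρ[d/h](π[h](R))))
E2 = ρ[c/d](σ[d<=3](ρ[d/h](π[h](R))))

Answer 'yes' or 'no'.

E1 row counts bottom-up:
  R → 3
  π[h](R) → 3
  ρ[d/h](π[h](R)) → 3
  σ[d>3](ρ[d/h](π[h](R))) → 3
  ρ[c/d](σ[d>3](ρ[d/h](π[h](R)))) → 3
E2 row counts bottom-up:
  R → 3
  π[h](R) → 3
  ρ[d/h](π[h](R)) → 3
  σ[d<=3](ρ[d/h](π[h](R))) → 0
  ρ[c/d](σ[d<=3](ρ[d/h](π[h](R)))) → 0

E1 result:
c
5
6
6
E2 result:
c
(0 rows)
Witness: (6,) appears 2× in E1 but 0× in E2.

no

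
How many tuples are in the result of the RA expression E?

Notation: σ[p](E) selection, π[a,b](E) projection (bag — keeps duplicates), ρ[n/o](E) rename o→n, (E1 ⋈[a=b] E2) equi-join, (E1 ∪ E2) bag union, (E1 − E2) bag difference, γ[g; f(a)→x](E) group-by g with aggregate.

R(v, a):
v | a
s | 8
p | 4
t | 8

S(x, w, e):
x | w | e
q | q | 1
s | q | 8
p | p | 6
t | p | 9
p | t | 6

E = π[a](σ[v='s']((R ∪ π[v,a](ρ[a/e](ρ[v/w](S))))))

Per-node cardinality:
  R → 3
  S → 5
  ρ[v/w](S) → 5
  ρ[a/e](ρ[v/w](S)) → 5
  π[v,a](ρ[a/e](ρ[v/w](S))) → 5
  (R ∪ π[v,a](ρ[a/e](ρ[v/w](S)))) → 8
  σ[v='s']((R ∪ π[v,a](ρ[a/e](ρ[v/w](S))))) → 1
  π[a](σ[v='s']((R ∪ π[v,a](ρ[a/e](ρ[v/w](S)))))) → 1

|E| = 1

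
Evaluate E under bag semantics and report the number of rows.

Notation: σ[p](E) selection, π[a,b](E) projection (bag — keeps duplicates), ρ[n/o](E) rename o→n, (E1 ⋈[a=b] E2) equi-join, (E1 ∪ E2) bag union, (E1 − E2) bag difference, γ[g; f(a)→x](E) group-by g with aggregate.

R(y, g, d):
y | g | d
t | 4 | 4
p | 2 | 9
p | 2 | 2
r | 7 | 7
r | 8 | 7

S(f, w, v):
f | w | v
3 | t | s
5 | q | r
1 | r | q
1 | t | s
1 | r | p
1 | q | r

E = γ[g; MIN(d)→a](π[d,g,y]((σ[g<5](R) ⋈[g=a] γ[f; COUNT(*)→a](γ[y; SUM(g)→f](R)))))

Per-node cardinality:
  R → 5
  σ[g<5](R) → 3
  R → 5
  γ[y; SUM(g)→f](R) → 3
  γ[f; COUNT(*)→a](γ[y; SUM(g)→f](R)) → 2
  (σ[g<5](R) ⋈[g=a] γ[f; COUNT(*)→a](γ[y; SUM(g)→f](R))) → 2
  π[d,g,y]((σ[g<5](R) ⋈[g=a] γ[f; COUNT(*)→a](γ[y; SUM(g)→f](R)))) → 2
  γ[g; MIN(d)→a](π[d,g,y]((σ[g<5](R) ⋈[g=a] γ[f; COUNT(*)→a](γ[y; SUM(g)→f](R))))) → 1

|E| = 1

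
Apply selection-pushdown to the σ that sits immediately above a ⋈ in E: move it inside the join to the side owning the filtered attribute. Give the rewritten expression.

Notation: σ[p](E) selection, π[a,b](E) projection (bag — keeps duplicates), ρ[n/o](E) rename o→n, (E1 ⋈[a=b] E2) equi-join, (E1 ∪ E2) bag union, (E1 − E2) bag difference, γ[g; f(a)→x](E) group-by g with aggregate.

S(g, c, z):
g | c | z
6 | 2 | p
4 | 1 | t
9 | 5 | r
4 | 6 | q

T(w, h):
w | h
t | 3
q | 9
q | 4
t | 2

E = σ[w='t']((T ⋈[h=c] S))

σ filters on w, owned by the left side.
E' = (σ[w='t'](T) ⋈[h=c] S)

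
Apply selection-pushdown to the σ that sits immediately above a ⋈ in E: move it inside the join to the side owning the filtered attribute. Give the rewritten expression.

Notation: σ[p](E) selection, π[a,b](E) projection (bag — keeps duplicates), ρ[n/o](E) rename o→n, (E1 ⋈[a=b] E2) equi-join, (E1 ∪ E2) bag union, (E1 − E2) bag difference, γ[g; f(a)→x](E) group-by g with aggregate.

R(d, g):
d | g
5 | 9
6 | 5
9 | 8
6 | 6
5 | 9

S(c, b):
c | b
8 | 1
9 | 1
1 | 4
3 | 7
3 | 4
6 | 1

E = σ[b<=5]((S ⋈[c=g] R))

σ filters on b, owned by the left side.
E' = (σ[b<=5](S) ⋈[c=g] R)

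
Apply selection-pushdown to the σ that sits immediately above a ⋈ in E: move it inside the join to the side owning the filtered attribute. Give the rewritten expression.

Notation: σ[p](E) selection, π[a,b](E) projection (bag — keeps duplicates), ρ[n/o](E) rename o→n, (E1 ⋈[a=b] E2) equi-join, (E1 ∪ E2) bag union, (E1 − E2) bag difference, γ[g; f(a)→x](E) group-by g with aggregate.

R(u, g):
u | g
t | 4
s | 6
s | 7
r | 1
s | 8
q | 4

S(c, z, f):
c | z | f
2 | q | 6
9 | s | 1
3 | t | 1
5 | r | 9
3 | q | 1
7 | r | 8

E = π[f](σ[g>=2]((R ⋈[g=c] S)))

σ filters on g, owned by the left side.
E' = π[f]((σ[g>=2](R) ⋈[g=c] S))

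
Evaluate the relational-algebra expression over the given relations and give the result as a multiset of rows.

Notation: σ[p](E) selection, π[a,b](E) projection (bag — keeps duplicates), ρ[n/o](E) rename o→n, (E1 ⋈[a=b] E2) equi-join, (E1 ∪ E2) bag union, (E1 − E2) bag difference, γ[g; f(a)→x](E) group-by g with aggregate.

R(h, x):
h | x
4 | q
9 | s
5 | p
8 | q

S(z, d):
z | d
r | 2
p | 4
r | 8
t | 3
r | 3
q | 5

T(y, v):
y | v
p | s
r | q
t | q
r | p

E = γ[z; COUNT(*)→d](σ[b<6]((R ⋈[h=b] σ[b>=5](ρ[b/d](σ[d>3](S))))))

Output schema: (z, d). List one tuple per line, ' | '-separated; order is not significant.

Subexpression sizes:
  R → 4
  S → 6
  σ[d>3](S) → 3
  ρ[b/d](σ[d>3](S)) → 3
  σ[b>=5](ρ[b/d](σ[d>3](S))) → 2
  (R ⋈[h=b] σ[b>=5](ρ[b/d](σ[d>3](S)))) → 2
  σ[b<6]((R ⋈[h=b] σ[b>=5](ρ[b/d](σ[d>3](S))))) → 1
  γ[z; COUNT(*)→d](σ[b<6]((R ⋈[h=b] σ[b>=5](ρ[b/d](σ[d>3](S)))))) → 1

== RESULT ==
z | d
q | 1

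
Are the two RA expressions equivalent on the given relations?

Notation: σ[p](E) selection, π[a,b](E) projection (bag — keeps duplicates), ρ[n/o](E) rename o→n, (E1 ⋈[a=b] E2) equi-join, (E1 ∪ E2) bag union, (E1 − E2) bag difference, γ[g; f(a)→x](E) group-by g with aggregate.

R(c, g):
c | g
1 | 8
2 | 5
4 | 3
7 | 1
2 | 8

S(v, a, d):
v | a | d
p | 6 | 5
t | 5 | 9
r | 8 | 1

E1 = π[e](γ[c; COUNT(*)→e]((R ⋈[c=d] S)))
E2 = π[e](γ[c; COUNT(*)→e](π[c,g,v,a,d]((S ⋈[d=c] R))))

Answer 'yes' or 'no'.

E1 per-node cardinality:
  R → 5
  S → 3
  (R ⋈[c=d] S) → 1
  γ[c; COUNT(*)→e]((R ⋈[c=d] S)) → 1
  π[e](γ[c; COUNT(*)→e]((R ⋈[c=d] S))) → 1
E2 per-node cardinality:
  S → 3
  R → 5
  (S ⋈[d=c] R) → 1
  π[c,g,v,a,d]((S ⋈[d=c] R)) → 1
  γ[c; COUNT(*)→e](π[c,g,v,a,d]((S ⋈[d=c] R))) → 1
  π[e](γ[c; COUNT(*)→e](π[c,g,v,a,d]((S ⋈[d=c] R)))) → 1

E1 and E2 produce the same multiset:
e
1

yes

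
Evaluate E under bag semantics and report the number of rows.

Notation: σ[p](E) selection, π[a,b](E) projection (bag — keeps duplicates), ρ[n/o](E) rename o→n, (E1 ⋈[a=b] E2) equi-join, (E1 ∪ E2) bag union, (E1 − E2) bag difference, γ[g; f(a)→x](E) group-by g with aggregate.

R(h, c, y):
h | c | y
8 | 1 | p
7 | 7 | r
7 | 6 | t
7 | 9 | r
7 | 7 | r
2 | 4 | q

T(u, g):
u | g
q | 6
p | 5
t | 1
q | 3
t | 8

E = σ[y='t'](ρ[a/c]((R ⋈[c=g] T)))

Row counts bottom-up:
  R → 6
  T → 5
  (R ⋈[c=g] T) → 2
  ρ[a/c]((R ⋈[c=g] T)) → 2
  σ[y='t'](ρ[a/c]((R ⋈[c=g] T))) → 1

|E| = 1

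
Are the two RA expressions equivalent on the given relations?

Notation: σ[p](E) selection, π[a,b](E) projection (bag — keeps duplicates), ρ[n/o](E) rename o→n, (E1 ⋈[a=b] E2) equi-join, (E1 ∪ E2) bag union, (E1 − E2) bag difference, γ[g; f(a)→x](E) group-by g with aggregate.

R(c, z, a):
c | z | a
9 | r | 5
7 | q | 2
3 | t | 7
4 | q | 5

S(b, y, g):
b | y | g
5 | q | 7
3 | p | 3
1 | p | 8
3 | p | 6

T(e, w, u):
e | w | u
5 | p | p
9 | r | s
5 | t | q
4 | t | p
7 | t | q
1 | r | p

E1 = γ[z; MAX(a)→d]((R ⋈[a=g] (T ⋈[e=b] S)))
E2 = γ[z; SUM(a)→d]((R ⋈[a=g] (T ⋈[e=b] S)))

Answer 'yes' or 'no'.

E1 per-node cardinality:
  R → 4
  T → 6
  S → 4
  (T ⋈[e=b] S) → 3
  (R ⋈[a=g] (T ⋈[e=b] S)) → 2
  γ[z; MAX(a)→d]((R ⋈[a=g] (T ⋈[e=b] S))) → 1
E2 per-node cardinality:
  R → 4
  T → 6
  S → 4
  (T ⋈[e=b] S) → 3
  (R ⋈[a=g] (T ⋈[e=b] S)) → 2
  γ[z; SUM(a)→d]((R ⋈[a=g] (T ⋈[e=b] S))) → 1

E1 result:
z | d
t | 7
E2 result:
z | d
t | 14
Witness: ('t', 14) appears 0× in E1 but 1× in E2.

no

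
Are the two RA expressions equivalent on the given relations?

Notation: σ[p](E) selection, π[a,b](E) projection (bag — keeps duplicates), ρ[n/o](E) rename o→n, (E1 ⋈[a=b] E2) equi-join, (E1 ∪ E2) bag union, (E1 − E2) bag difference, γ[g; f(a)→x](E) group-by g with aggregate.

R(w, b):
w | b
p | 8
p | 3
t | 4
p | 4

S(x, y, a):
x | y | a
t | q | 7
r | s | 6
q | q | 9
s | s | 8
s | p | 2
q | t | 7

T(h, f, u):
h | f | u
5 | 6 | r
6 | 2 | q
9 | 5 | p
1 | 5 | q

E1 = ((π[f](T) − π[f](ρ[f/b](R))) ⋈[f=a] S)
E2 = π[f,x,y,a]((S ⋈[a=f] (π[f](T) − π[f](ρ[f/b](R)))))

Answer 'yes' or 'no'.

E1 stepwise |·|:
  T → 4
  π[f](T) → 4
  R → 4
  ρ[f/b](R) → 4
  π[f](ρ[f/b](R)) → 4
  (π[f](T) − π[f](ρ[f/b](R))) → 4
  S → 6
  ((π[f](T) − π[f](ρ[f/b](R))) ⋈[f=a] S) → 2
E2 stepwise |·|:
  S → 6
  T → 4
  π[f](T) → 4
  R → 4
  ρ[f/b](R) → 4
  π[f](ρ[f/b](R)) → 4
  (π[f](T) − π[f](ρ[f/b](R))) → 4
  (S ⋈[a=f] (π[f](T) − π[f](ρ[f/b](R)))) → 2
  π[f,x,y,a]((S ⋈[a=f] (π[f](T) − π[f](ρ[f/b](R))))) → 2

E1 and E2 produce the same multiset:
f | x | y | a
2 | s | p | 2
6 | r | s | 6

yes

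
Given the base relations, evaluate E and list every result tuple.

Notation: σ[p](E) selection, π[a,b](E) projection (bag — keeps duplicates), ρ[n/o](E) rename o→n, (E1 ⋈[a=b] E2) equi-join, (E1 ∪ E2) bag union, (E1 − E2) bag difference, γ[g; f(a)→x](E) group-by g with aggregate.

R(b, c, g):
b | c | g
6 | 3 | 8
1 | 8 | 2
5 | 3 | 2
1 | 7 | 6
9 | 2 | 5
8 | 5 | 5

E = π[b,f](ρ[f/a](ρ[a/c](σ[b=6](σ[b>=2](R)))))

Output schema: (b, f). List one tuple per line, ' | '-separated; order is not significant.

Stepwise |·|:
  R → 6
  σ[b>=2](R) → 4
  σ[b=6](σ[b>=2](R)) → 1
  ρ[a/c](σ[b=6](σ[b>=2](R))) → 1
  ρ[f/a](ρ[a/c](σ[b=6](σ[b>=2](R)))) → 1
  π[b,f](ρ[f/a](ρ[a/c](σ[b=6](σ[b>=2](R))))) → 1

== RESULT ==
b | f
6 | 3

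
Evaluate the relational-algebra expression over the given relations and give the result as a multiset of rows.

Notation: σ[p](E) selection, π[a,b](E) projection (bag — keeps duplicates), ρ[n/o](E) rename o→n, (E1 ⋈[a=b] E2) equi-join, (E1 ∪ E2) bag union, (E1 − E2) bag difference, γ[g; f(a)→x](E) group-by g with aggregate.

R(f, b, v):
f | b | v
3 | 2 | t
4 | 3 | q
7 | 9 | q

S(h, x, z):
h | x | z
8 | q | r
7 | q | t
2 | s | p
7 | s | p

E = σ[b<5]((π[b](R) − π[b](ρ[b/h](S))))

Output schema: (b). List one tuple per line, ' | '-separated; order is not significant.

Per-node cardinality:
  R → 3
  π[b](R) → 3
  S → 4
  ρ[b/h](S) → 4
  π[b](ρ[b/h](S)) → 4
  (π[b](R) − π[b](ρ[b/h](S))) → 2
  σ[b<5]((π[b](R) − π[b](ρ[b/h](S)))) → 1

== RESULT ==
b
3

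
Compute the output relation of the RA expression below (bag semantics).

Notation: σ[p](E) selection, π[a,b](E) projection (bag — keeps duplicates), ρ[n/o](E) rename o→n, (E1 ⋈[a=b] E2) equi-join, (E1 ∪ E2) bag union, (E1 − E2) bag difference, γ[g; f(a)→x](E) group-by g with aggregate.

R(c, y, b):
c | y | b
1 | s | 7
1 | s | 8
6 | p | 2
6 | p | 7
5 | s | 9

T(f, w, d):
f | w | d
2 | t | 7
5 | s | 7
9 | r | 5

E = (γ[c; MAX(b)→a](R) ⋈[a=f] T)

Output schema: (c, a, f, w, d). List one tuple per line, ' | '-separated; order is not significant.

Per-node cardinality:
  R → 5
  γ[c; MAX(b)→a](R) → 3
  T → 3
  (γ[c; MAX(b)→a](R) ⋈[a=f] T) → 1

== RESULT ==
c | a | f | w | d
5 | 9 | 9 | r | 5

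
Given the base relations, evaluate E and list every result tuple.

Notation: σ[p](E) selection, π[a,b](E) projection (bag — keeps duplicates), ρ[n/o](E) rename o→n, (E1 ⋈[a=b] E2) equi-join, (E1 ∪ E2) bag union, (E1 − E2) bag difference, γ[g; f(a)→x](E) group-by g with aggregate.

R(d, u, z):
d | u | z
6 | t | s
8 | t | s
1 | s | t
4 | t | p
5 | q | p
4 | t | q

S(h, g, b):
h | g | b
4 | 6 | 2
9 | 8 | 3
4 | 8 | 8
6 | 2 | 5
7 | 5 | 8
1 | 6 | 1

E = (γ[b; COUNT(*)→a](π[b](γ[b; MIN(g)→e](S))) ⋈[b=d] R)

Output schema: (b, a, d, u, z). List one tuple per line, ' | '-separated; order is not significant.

Stepwise |·|:
  S → 6
  γ[b; MIN(g)→e](S) → 5
  π[b](γ[b; MIN(g)→e](S)) → 5
  γ[b; COUNT(*)→a](π[b](γ[b; MIN(g)→e](S))) → 5
  R → 6
  (γ[b; COUNT(*)→a](π[b](γ[b; MIN(g)→e](S))) ⋈[b=d] R) → 3

== RESULT ==
b | a | d | u | z
1 | 1 | 1 | s | t
5 | 1 | 5 | q | p
8 | 1 | 8 | t | s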